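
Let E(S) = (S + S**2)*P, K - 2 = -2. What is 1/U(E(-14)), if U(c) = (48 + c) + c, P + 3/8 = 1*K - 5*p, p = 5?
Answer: -2/18377 ≈ -0.00010883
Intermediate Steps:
K = 0 (K = 2 - 2 = 0)
P = -203/8 (P = -3/8 + (1*0 - 5*5) = -3/8 + (0 - 25) = -3/8 - 25 = -203/8 ≈ -25.375)
E(S) = -203*S/8 - 203*S**2/8 (E(S) = (S + S**2)*(-203/8) = -203*S/8 - 203*S**2/8)
U(c) = 48 + 2*c
1/U(E(-14)) = 1/(48 + 2*(-203/8*(-14)*(1 - 14))) = 1/(48 + 2*(-203/8*(-14)*(-13))) = 1/(48 + 2*(-18473/4)) = 1/(48 - 18473/2) = 1/(-18377/2) = -2/18377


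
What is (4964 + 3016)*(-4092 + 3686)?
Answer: -3239880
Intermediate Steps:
(4964 + 3016)*(-4092 + 3686) = 7980*(-406) = -3239880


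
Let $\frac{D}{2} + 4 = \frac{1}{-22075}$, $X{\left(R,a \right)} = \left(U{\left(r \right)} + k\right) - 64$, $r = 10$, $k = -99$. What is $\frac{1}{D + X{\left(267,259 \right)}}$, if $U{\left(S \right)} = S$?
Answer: $- \frac{22075}{3554077} \approx -0.0062112$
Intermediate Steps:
$X{\left(R,a \right)} = -153$ ($X{\left(R,a \right)} = \left(10 - 99\right) - 64 = -89 - 64 = -153$)
$D = - \frac{176602}{22075}$ ($D = -8 + \frac{2}{-22075} = -8 + 2 \left(- \frac{1}{22075}\right) = -8 - \frac{2}{22075} = - \frac{176602}{22075} \approx -8.0001$)
$\frac{1}{D + X{\left(267,259 \right)}} = \frac{1}{- \frac{176602}{22075} - 153} = \frac{1}{- \frac{3554077}{22075}} = - \frac{22075}{3554077}$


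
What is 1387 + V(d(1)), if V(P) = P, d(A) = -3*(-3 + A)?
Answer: 1393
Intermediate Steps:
d(A) = 9 - 3*A
1387 + V(d(1)) = 1387 + (9 - 3*1) = 1387 + (9 - 3) = 1387 + 6 = 1393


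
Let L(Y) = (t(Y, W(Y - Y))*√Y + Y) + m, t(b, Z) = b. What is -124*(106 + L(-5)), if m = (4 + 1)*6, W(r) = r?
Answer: -16244 + 620*I*√5 ≈ -16244.0 + 1386.4*I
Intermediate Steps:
m = 30 (m = 5*6 = 30)
L(Y) = 30 + Y + Y^(3/2) (L(Y) = (Y*√Y + Y) + 30 = (Y^(3/2) + Y) + 30 = (Y + Y^(3/2)) + 30 = 30 + Y + Y^(3/2))
-124*(106 + L(-5)) = -124*(106 + (30 - 5 + (-5)^(3/2))) = -124*(106 + (30 - 5 - 5*I*√5)) = -124*(106 + (25 - 5*I*√5)) = -124*(131 - 5*I*√5) = -16244 + 620*I*√5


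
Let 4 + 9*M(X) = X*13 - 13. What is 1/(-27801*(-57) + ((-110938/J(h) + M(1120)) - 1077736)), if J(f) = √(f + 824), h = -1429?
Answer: 6230212560/3168542133985721 - 49422879*I*√5/6337084267971442 ≈ 1.9663e-6 - 1.7439e-8*I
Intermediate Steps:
M(X) = -17/9 + 13*X/9 (M(X) = -4/9 + (X*13 - 13)/9 = -4/9 + (13*X - 13)/9 = -4/9 + (-13 + 13*X)/9 = -4/9 + (-13/9 + 13*X/9) = -17/9 + 13*X/9)
J(f) = √(824 + f)
1/(-27801*(-57) + ((-110938/J(h) + M(1120)) - 1077736)) = 1/(-27801*(-57) + ((-110938/√(824 - 1429) + (-17/9 + (13/9)*1120)) - 1077736)) = 1/(1584657 + ((-110938*(-I*√5/55) + (-17/9 + 14560/9)) - 1077736)) = 1/(1584657 + ((-110938*(-I*√5/55) + 14543/9) - 1077736)) = 1/(1584657 + ((-(-110938)*I*√5/55 + 14543/9) - 1077736)) = 1/(1584657 + ((110938*I*√5/55 + 14543/9) - 1077736)) = 1/(1584657 + ((14543/9 + 110938*I*√5/55) - 1077736)) = 1/(1584657 + (-9685081/9 + 110938*I*√5/55)) = 1/(4576832/9 + 110938*I*√5/55)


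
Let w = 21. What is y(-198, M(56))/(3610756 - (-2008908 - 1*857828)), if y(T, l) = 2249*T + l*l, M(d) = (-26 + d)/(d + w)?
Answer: -7458177/108488842 ≈ -0.068746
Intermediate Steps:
M(d) = (-26 + d)/(21 + d) (M(d) = (-26 + d)/(d + 21) = (-26 + d)/(21 + d))
y(T, l) = l² + 2249*T (y(T, l) = 2249*T + l² = l² + 2249*T)
y(-198, M(56))/(3610756 - (-2008908 - 1*857828)) = (((-26 + 56)/(21 + 56))² + 2249*(-198))/(3610756 - (-2008908 - 1*857828)) = ((30/77)² - 445302)/(3610756 - (-2008908 - 857828)) = (((1/77)*30)² - 445302)/(3610756 - 1*(-2866736)) = ((30/77)² - 445302)/(3610756 + 2866736) = (900/5929 - 445302)/6477492 = -2640194658/5929*1/6477492 = -7458177/108488842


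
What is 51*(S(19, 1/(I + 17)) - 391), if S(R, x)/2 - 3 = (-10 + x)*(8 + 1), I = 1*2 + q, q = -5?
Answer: -201246/7 ≈ -28749.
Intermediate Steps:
I = -3 (I = 1*2 - 5 = 2 - 5 = -3)
S(R, x) = -174 + 18*x (S(R, x) = 6 + 2*((-10 + x)*(8 + 1)) = 6 + 2*((-10 + x)*9) = 6 + 2*(-90 + 9*x) = 6 + (-180 + 18*x) = -174 + 18*x)
51*(S(19, 1/(I + 17)) - 391) = 51*((-174 + 18/(-3 + 17)) - 391) = 51*((-174 + 18/14) - 391) = 51*((-174 + 18*(1/14)) - 391) = 51*((-174 + 9/7) - 391) = 51*(-1209/7 - 391) = 51*(-3946/7) = -201246/7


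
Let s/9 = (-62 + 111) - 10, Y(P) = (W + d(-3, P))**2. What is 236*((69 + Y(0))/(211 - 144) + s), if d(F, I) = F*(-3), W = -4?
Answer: 5572196/67 ≈ 83167.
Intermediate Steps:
d(F, I) = -3*F
Y(P) = 25 (Y(P) = (-4 - 3*(-3))**2 = (-4 + 9)**2 = 5**2 = 25)
s = 351 (s = 9*((-62 + 111) - 10) = 9*(49 - 10) = 9*39 = 351)
236*((69 + Y(0))/(211 - 144) + s) = 236*((69 + 25)/(211 - 144) + 351) = 236*(94/67 + 351) = 236*(23611/67) = 5572196/67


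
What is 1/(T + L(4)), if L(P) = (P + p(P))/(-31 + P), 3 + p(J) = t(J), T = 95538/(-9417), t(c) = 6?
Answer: -84753/881815 ≈ -0.096112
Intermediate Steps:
T = -31846/3139 (T = 95538*(-1/9417) = -31846/3139 ≈ -10.145)
p(J) = 3 (p(J) = -3 + 6 = 3)
L(P) = (3 + P)/(-31 + P) (L(P) = (P + 3)/(-31 + P) = (3 + P)/(-31 + P))
1/(T + L(4)) = 1/(-31846/3139 + (3 + 4)/(-31 + 4)) = 1/(-31846/3139 + 7/(-27)) = 1/(-31846/3139 - 1/27*7) = 1/(-31846/3139 - 7/27) = 1/(-881815/84753) = -84753/881815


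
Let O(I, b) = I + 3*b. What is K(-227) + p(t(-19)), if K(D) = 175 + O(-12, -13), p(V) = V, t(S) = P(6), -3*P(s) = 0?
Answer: 124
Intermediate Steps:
P(s) = 0 (P(s) = -1/3*0 = 0)
t(S) = 0
K(D) = 124 (K(D) = 175 + (-12 + 3*(-13)) = 175 + (-12 - 39) = 175 - 51 = 124)
K(-227) + p(t(-19)) = 124 + 0 = 124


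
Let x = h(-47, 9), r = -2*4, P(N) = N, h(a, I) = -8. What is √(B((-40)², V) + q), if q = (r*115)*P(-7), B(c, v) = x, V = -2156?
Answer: 4*√402 ≈ 80.200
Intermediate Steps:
r = -8
x = -8
B(c, v) = -8
q = 6440 (q = -8*115*(-7) = -920*(-7) = 6440)
√(B((-40)², V) + q) = √(-8 + 6440) = √6432 = 4*√402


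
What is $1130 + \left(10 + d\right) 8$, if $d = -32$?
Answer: $954$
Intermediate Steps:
$1130 + \left(10 + d\right) 8 = 1130 + \left(10 - 32\right) 8 = 1130 - 176 = 954$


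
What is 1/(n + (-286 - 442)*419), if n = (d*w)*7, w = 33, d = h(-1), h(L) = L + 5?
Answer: -1/304108 ≈ -3.2883e-6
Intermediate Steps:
h(L) = 5 + L
d = 4 (d = 5 - 1 = 4)
n = 924 (n = (4*33)*7 = 132*7 = 924)
1/(n + (-286 - 442)*419) = 1/(924 + (-286 - 442)*419) = 1/(924 - 728*419) = 1/(924 - 305032) = 1/(-304108) = -1/304108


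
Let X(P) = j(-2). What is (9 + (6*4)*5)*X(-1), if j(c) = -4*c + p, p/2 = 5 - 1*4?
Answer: 1290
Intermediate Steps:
p = 2 (p = 2*(5 - 1*4) = 2*(5 - 4) = 2*1 = 2)
j(c) = 2 - 4*c (j(c) = -4*c + 2 = 2 - 4*c)
X(P) = 10 (X(P) = 2 - 4*(-2) = 2 + 8 = 10)
(9 + (6*4)*5)*X(-1) = (9 + (6*4)*5)*10 = (9 + 24*5)*10 = (9 + 120)*10 = 129*10 = 1290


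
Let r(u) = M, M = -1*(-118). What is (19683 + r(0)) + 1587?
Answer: 21388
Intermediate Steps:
M = 118
r(u) = 118
(19683 + r(0)) + 1587 = (19683 + 118) + 1587 = 19801 + 1587 = 21388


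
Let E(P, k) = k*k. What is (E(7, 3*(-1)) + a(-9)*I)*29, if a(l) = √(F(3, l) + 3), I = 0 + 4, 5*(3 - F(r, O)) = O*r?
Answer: 261 + 116*√285/5 ≈ 652.66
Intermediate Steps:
F(r, O) = 3 - O*r/5
I = 4
a(l) = √(6 - 3*l/5) (a(l) = √((3 - ⅕*l*3) + 3) = √((3 - 3*l/5) + 3) = √(6 - 3*l/5))
E(P, k) = k²
(E(7, 3*(-1)) + a(-9)*I)*29 = ((3*(-1))² + (√(150 - 15*(-9))/5)*4)*29 = ((-3)² + (√(150 + 135)/5)*4)*29 = (9 + (√285/5)*4)*29 = (9 + 4*√285/5)*29 = 261 + 116*√285/5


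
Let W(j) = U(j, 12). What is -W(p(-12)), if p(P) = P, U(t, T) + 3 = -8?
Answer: 11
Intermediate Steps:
U(t, T) = -11 (U(t, T) = -3 - 8 = -11)
W(j) = -11
-W(p(-12)) = -1*(-11) = 11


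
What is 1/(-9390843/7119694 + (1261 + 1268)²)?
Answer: 7119694/45536421401811 ≈ 1.5635e-7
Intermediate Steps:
1/(-9390843/7119694 + (1261 + 1268)²) = 1/(-9390843*1/7119694 + 2529²) = 1/(-9390843/7119694 + 6395841) = 1/(45536421401811/7119694) = 7119694/45536421401811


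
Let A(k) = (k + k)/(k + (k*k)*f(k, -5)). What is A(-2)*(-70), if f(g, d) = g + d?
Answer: -28/3 ≈ -9.3333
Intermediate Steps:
f(g, d) = d + g
A(k) = 2*k/(k + k**2*(-5 + k)) (A(k) = (k + k)/(k + (k*k)*(-5 + k)) = (2*k)/(k + k**2*(-5 + k)) = 2*k/(k + k**2*(-5 + k)))
A(-2)*(-70) = (2/(1 - 2*(-5 - 2)))*(-70) = (2/(1 - 2*(-7)))*(-70) = (2/(1 + 14))*(-70) = (2/15)*(-70) = -28/3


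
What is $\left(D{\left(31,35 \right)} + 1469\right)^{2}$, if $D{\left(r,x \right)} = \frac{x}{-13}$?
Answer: $\frac{363359844}{169} \approx 2.1501 \cdot 10^{6}$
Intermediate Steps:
$D{\left(r,x \right)} = - \frac{x}{13}$ ($D{\left(r,x \right)} = x \left(- \frac{1}{13}\right) = - \frac{x}{13}$)
$\left(D{\left(31,35 \right)} + 1469\right)^{2} = \left(\left(- \frac{1}{13}\right) 35 + 1469\right)^{2} = \left(- \frac{35}{13} + 1469\right)^{2} = \left(\frac{19062}{13}\right)^{2} = \frac{363359844}{169}$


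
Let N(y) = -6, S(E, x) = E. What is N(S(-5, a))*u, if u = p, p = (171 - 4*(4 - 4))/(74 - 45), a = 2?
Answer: -1026/29 ≈ -35.379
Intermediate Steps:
p = 171/29 (p = (171 - 4*0)/29 = (171 + 0)*(1/29) = 171*(1/29) = 171/29 ≈ 5.8966)
u = 171/29 ≈ 5.8966
N(S(-5, a))*u = -6*171/29 = -1026/29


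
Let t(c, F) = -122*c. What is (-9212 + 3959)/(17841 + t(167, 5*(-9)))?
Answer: 309/149 ≈ 2.0738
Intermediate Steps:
(-9212 + 3959)/(17841 + t(167, 5*(-9))) = (-9212 + 3959)/(17841 - 122*167) = -5253/(17841 - 20374) = -5253/(-2533) = -5253*(-1/2533) = 309/149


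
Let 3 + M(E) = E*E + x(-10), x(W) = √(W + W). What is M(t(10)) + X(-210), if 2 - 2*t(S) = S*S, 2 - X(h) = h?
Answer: 2610 + 2*I*√5 ≈ 2610.0 + 4.4721*I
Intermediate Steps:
X(h) = 2 - h
x(W) = √2*√W (x(W) = √(2*W) = √2*√W)
t(S) = 1 - S²/2 (t(S) = 1 - S*S/2 = 1 - S²/2)
M(E) = -3 + E² + 2*I*√5 (M(E) = -3 + (E*E + √2*√(-10)) = -3 + (E² + √2*(I*√10)) = -3 + (E² + 2*I*√5) = -3 + E² + 2*I*√5)
M(t(10)) + X(-210) = (-3 + (1 - ½*10²)² + 2*I*√5) + (2 - 1*(-210)) = (-3 + (1 - ½*100)² + 2*I*√5) + (2 + 210) = (-3 + (1 - 50)² + 2*I*√5) + 212 = (-3 + (-49)² + 2*I*√5) + 212 = (-3 + 2401 + 2*I*√5) + 212 = (2398 + 2*I*√5) + 212 = 2610 + 2*I*√5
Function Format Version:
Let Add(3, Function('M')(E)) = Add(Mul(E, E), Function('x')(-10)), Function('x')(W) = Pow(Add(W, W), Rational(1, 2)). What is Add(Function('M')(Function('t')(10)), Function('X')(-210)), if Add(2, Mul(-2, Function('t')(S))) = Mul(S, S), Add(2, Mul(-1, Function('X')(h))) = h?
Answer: Add(2610, Mul(2, I, Pow(5, Rational(1, 2)))) ≈ Add(2610.0, Mul(4.4721, I))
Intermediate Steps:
Function('X')(h) = Add(2, Mul(-1, h))
Function('x')(W) = Mul(Pow(2, Rational(1, 2)), Pow(W, Rational(1, 2))) (Function('x')(W) = Pow(Mul(2, W), Rational(1, 2)) = Mul(Pow(2, Rational(1, 2)), Pow(W, Rational(1, 2))))
Function('t')(S) = Add(1, Mul(Rational(-1, 2), Pow(S, 2))) (Function('t')(S) = Add(1, Mul(Rational(-1, 2), Mul(S, S))) = Add(1, Mul(Rational(-1, 2), Pow(S, 2))))
Function('M')(E) = Add(-3, Pow(E, 2), Mul(2, I, Pow(5, Rational(1, 2)))) (Function('M')(E) = Add(-3, Add(Mul(E, E), Mul(Pow(2, Rational(1, 2)), Pow(-10, Rational(1, 2))))) = Add(-3, Add(Pow(E, 2), Mul(Pow(2, Rational(1, 2)), Mul(I, Pow(10, Rational(1, 2)))))) = Add(-3, Add(Pow(E, 2), Mul(2, I, Pow(5, Rational(1, 2))))) = Add(-3, Pow(E, 2), Mul(2, I, Pow(5, Rational(1, 2)))))
Add(Function('M')(Function('t')(10)), Function('X')(-210)) = Add(Add(-3, Pow(Add(1, Mul(Rational(-1, 2), Pow(10, 2))), 2), Mul(2, I, Pow(5, Rational(1, 2)))), Add(2, Mul(-1, -210))) = Add(Add(-3, Pow(Add(1, Mul(Rational(-1, 2), 100)), 2), Mul(2, I, Pow(5, Rational(1, 2)))), Add(2, 210)) = Add(Add(-3, Pow(Add(1, -50), 2), Mul(2, I, Pow(5, Rational(1, 2)))), 212) = Add(Add(-3, Pow(-49, 2), Mul(2, I, Pow(5, Rational(1, 2)))), 212) = Add(Add(-3, 2401, Mul(2, I, Pow(5, Rational(1, 2)))), 212) = Add(Add(2398, Mul(2, I, Pow(5, Rational(1, 2)))), 212) = Add(2610, Mul(2, I, Pow(5, Rational(1, 2))))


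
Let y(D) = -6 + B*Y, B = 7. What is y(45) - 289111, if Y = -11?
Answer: -289194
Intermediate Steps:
y(D) = -83 (y(D) = -6 + 7*(-11) = -6 - 77 = -83)
y(45) - 289111 = -83 - 289111 = -289194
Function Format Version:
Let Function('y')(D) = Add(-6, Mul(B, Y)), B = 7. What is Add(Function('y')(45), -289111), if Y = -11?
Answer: -289194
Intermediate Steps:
Function('y')(D) = -83 (Function('y')(D) = Add(-6, Mul(7, -11)) = Add(-6, -77) = -83)
Add(Function('y')(45), -289111) = Add(-83, -289111) = -289194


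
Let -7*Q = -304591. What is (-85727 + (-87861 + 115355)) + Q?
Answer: -14720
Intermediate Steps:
Q = 43513 (Q = -1/7*(-304591) = 43513)
(-85727 + (-87861 + 115355)) + Q = (-85727 + (-87861 + 115355)) + 43513 = (-85727 + 27494) + 43513 = -58233 + 43513 = -14720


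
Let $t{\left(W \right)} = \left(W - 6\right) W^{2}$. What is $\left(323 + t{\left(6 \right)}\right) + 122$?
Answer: $445$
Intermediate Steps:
$t{\left(W \right)} = W^{2} \left(-6 + W\right)$ ($t{\left(W \right)} = \left(W - 6\right) W^{2} = \left(-6 + W\right) W^{2} = W^{2} \left(-6 + W\right)$)
$\left(323 + t{\left(6 \right)}\right) + 122 = \left(323 + 6^{2} \left(-6 + 6\right)\right) + 122 = \left(323 + 36 \cdot 0\right) + 122 = \left(323 + 0\right) + 122 = 323 + 122 = 445$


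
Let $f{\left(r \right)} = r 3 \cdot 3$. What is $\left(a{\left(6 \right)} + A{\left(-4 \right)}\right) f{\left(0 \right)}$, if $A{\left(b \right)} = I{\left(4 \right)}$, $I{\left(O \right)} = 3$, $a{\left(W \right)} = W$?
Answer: $0$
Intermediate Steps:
$f{\left(r \right)} = 9 r$ ($f{\left(r \right)} = 3 r 3 = 9 r$)
$A{\left(b \right)} = 3$
$\left(a{\left(6 \right)} + A{\left(-4 \right)}\right) f{\left(0 \right)} = \left(6 + 3\right) 9 \cdot 0 = 9 \cdot 0 = 0$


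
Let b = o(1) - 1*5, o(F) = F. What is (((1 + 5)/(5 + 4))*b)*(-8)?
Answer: 64/3 ≈ 21.333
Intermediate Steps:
b = -4 (b = 1 - 1*5 = 1 - 5 = -4)
(((1 + 5)/(5 + 4))*b)*(-8) = (((1 + 5)/(5 + 4))*(-4))*(-8) = ((6/9)*(-4))*(-8) = ((6*(1/9))*(-4))*(-8) = ((2/3)*(-4))*(-8) = -8/3*(-8) = 64/3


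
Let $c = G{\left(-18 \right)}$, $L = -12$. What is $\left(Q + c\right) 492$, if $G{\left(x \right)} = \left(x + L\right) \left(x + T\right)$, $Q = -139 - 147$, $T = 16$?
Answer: $-111192$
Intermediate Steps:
$Q = -286$
$G{\left(x \right)} = \left(-12 + x\right) \left(16 + x\right)$ ($G{\left(x \right)} = \left(x - 12\right) \left(x + 16\right) = \left(-12 + x\right) \left(16 + x\right)$)
$c = 60$ ($c = -192 + \left(-18\right)^{2} + 4 \left(-18\right) = -192 + 324 - 72 = 60$)
$\left(Q + c\right) 492 = \left(-286 + 60\right) 492 = \left(-226\right) 492 = -111192$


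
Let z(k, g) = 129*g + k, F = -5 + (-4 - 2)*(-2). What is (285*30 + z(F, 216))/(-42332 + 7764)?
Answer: -36421/34568 ≈ -1.0536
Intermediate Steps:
F = 7 (F = -5 - 6*(-2) = -5 + 12 = 7)
z(k, g) = k + 129*g
(285*30 + z(F, 216))/(-42332 + 7764) = (285*30 + (7 + 129*216))/(-42332 + 7764) = (8550 + (7 + 27864))/(-34568) = (8550 + 27871)*(-1/34568) = 36421*(-1/34568) = -36421/34568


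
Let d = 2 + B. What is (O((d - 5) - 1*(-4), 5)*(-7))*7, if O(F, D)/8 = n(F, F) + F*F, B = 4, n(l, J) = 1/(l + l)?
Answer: -49196/5 ≈ -9839.2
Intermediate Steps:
n(l, J) = 1/(2*l)
d = 6 (d = 2 + 4 = 6)
O(F, D) = 4/F + 8*F**2 (O(F, D) = 8*(1/(2*F) + F*F) = 8*(1/(2*F) + F**2) = 8*(F**2 + 1/(2*F)) = 4/F + 8*F**2)
(O((d - 5) - 1*(-4), 5)*(-7))*7 = ((4*(1 + 2*((6 - 5) - 1*(-4))**3)/((6 - 5) - 1*(-4)))*(-7))*7 = ((4*(1 + 2*(1 + 4)**3)/(1 + 4))*(-7))*7 = ((4*(1 + 2*5**3)/5)*(-7))*7 = ((4*(1/5)*(1 + 2*125))*(-7))*7 = ((4*(1/5)*(1 + 250))*(-7))*7 = ((4*(1/5)*251)*(-7))*7 = ((1004/5)*(-7))*7 = -7028/5*7 = -49196/5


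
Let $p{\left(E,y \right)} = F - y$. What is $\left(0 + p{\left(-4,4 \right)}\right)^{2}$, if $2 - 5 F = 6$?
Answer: $\frac{576}{25} \approx 23.04$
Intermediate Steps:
$F = - \frac{4}{5}$ ($F = \frac{2}{5} - \frac{6}{5} = - \frac{4}{5} \approx -0.8$)
$p{\left(E,y \right)} = - \frac{4}{5} - y$
$\left(0 + p{\left(-4,4 \right)}\right)^{2} = \left(0 - \frac{24}{5}\right)^{2} = \left(- \frac{24}{5}\right)^{2} = \frac{576}{25}$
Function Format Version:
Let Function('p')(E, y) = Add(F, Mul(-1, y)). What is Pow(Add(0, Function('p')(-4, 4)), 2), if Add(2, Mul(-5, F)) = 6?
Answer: Rational(576, 25) ≈ 23.040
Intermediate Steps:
F = Rational(-4, 5) (F = Add(Rational(2, 5), Mul(Rational(-1, 5), 6)) = Add(Rational(2, 5), Rational(-6, 5)) = Rational(-4, 5) ≈ -0.80000)
Function('p')(E, y) = Add(Rational(-4, 5), Mul(-1, y))
Pow(Add(0, Function('p')(-4, 4)), 2) = Pow(Add(0, Add(Rational(-4, 5), Mul(-1, 4))), 2) = Pow(Add(0, Add(Rational(-4, 5), -4)), 2) = Pow(Add(0, Rational(-24, 5)), 2) = Pow(Rational(-24, 5), 2) = Rational(576, 25)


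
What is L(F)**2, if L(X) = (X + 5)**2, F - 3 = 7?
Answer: 50625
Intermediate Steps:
F = 10 (F = 3 + 7 = 10)
L(X) = (5 + X)**2
L(F)**2 = ((5 + 10)**2)**2 = (15**2)**2 = 225**2 = 50625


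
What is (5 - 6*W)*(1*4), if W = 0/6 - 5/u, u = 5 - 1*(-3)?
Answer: 35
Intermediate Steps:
u = 8 (u = 5 + 3 = 8)
W = -5/8 (W = 0/6 - 5/8 = 0*(1/6) - 5*1/8 = 0 - 5/8 = -5/8 ≈ -0.62500)
(5 - 6*W)*(1*4) = (5 - 6*(-5/8))*(1*4) = (5 + 15/4)*4 = (35/4)*4 = 35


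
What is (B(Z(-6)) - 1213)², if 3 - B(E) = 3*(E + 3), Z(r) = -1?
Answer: 1478656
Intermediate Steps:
B(E) = -6 - 3*E (B(E) = 3 - 3*(E + 3) = 3 - 3*(3 + E) = 3 - (9 + 3*E) = 3 + (-9 - 3*E) = -6 - 3*E)
(B(Z(-6)) - 1213)² = ((-6 - 3*(-1)) - 1213)² = ((-6 + 3) - 1213)² = (-3 - 1213)² = (-1216)² = 1478656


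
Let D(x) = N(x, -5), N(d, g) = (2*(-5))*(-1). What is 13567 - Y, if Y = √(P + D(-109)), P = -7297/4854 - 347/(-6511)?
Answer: 13567 - √8540060683343334/31604394 ≈ 13564.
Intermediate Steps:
N(d, g) = 10 (N(d, g) = -10*(-1) = 10)
D(x) = 10
P = -45826429/31604394 (P = -7297*1/4854 - 347*(-1/6511) = -7297/4854 + 347/6511 = -45826429/31604394 ≈ -1.4500)
Y = √8540060683343334/31604394 (Y = √(-45826429/31604394 + 10) = √(270217511/31604394) = √8540060683343334/31604394 ≈ 2.9240)
13567 - Y = 13567 - √8540060683343334/31604394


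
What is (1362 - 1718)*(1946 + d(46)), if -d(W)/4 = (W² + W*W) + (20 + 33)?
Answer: 5409064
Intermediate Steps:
d(W) = -212 - 8*W² (d(W) = -4*((W² + W*W) + (20 + 33)) = -4*((W² + W²) + 53) = -4*(2*W² + 53) = -4*(53 + 2*W²) = -212 - 8*W²)
(1362 - 1718)*(1946 + d(46)) = (1362 - 1718)*(1946 + (-212 - 8*46²)) = -356*(1946 + (-212 - 8*2116)) = -356*(1946 + (-212 - 16928)) = -356*(1946 - 17140) = -356*(-15194) = 5409064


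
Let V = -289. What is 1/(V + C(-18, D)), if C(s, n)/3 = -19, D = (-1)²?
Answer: -1/346 ≈ -0.0028902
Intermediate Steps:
D = 1
C(s, n) = -57 (C(s, n) = 3*(-19) = -57)
1/(V + C(-18, D)) = 1/(-289 - 57) = 1/(-346) = -1/346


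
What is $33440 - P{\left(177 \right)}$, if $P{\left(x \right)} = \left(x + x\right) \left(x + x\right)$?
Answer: $-91876$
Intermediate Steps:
$P{\left(x \right)} = 4 x^{2}$ ($P{\left(x \right)} = 2 x 2 x = 4 x^{2}$)
$33440 - P{\left(177 \right)} = 33440 - 4 \cdot 177^{2} = 33440 - 4 \cdot 31329 = 33440 - 125316 = -91876$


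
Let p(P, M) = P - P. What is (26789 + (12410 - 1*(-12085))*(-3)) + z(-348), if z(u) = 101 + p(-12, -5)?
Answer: -46595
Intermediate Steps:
p(P, M) = 0
z(u) = 101 (z(u) = 101 + 0 = 101)
(26789 + (12410 - 1*(-12085))*(-3)) + z(-348) = (26789 + (12410 - 1*(-12085))*(-3)) + 101 = (26789 + (12410 + 12085)*(-3)) + 101 = (26789 + 24495*(-3)) + 101 = (26789 - 73485) + 101 = -46696 + 101 = -46595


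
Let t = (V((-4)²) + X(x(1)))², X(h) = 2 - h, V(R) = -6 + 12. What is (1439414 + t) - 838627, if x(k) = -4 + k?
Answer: 600908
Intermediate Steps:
V(R) = 6
t = 121 (t = (6 + (2 - (-4 + 1)))² = (6 + (2 - 1*(-3)))² = (6 + (2 + 3))² = (6 + 5)² = 11² = 121)
(1439414 + t) - 838627 = (1439414 + 121) - 838627 = 1439535 - 838627 = 600908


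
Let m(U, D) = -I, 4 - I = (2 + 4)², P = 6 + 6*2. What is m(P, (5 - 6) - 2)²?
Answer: 1024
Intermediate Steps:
P = 18 (P = 6 + 12 = 18)
I = -32 (I = 4 - (2 + 4)² = 4 - 1*6² = 4 - 1*36 = 4 - 36 = -32)
m(U, D) = 32 (m(U, D) = -1*(-32) = 32)
m(P, (5 - 6) - 2)² = 32² = 1024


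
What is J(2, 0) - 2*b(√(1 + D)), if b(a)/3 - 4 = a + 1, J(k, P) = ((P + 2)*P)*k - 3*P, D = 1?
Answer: -30 - 6*√2 ≈ -38.485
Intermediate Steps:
J(k, P) = -3*P + P*k*(2 + P) (J(k, P) = ((2 + P)*P)*k - 3*P = (P*(2 + P))*k - 3*P = P*k*(2 + P) - 3*P = -3*P + P*k*(2 + P))
b(a) = 15 + 3*a (b(a) = 12 + 3*(a + 1) = 12 + 3*(1 + a) = 12 + (3 + 3*a) = 15 + 3*a)
J(2, 0) - 2*b(√(1 + D)) = 0*(-3 + 2*2 + 0*2) - 2*(15 + 3*√(1 + 1)) = 0*(-3 + 4 + 0) - 2*(15 + 3*√2) = 0*1 + (-30 - 6*√2) = 0 + (-30 - 6*√2) = -30 - 6*√2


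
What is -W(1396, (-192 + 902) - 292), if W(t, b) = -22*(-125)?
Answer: -2750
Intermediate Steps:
W(t, b) = 2750
-W(1396, (-192 + 902) - 292) = -1*2750 = -2750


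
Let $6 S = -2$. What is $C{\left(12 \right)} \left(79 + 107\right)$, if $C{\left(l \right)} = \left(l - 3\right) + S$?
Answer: $1612$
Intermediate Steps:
$S = - \frac{1}{3}$ ($S = \frac{1}{6} \left(-2\right) = - \frac{1}{3} \approx -0.33333$)
$C{\left(l \right)} = - \frac{10}{3} + l$ ($C{\left(l \right)} = \left(l - 3\right) - \frac{1}{3} = \left(-3 + l\right) - \frac{1}{3} = - \frac{10}{3} + l$)
$C{\left(12 \right)} \left(79 + 107\right) = \left(- \frac{10}{3} + 12\right) \left(79 + 107\right) = \frac{26}{3} \cdot 186 = 1612$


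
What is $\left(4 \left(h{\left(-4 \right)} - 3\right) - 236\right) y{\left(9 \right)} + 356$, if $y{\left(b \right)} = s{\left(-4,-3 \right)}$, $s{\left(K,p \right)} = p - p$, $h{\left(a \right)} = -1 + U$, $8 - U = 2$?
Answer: $356$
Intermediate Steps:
$U = 6$ ($U = 8 - 2 = 6$)
$h{\left(a \right)} = 5$ ($h{\left(a \right)} = -1 + 6 = 5$)
$s{\left(K,p \right)} = 0$
$y{\left(b \right)} = 0$
$\left(4 \left(h{\left(-4 \right)} - 3\right) - 236\right) y{\left(9 \right)} + 356 = \left(4 \left(5 - 3\right) - 236\right) 0 + 356 = \left(4 \cdot 2 - 236\right) 0 + 356 = \left(8 - 236\right) 0 + 356 = \left(-228\right) 0 + 356 = 0 + 356 = 356$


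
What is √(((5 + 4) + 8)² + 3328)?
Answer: √3617 ≈ 60.141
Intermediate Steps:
√(((5 + 4) + 8)² + 3328) = √((9 + 8)² + 3328) = √(17² + 3328) = √(289 + 3328) = √3617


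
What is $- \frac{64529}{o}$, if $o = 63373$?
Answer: $- \frac{64529}{63373} \approx -1.0182$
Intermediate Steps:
$- \frac{64529}{o} = - \frac{64529}{63373}$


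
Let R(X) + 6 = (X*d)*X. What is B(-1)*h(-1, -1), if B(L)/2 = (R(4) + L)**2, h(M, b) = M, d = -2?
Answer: -3042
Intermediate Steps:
R(X) = -6 - 2*X**2 (R(X) = -6 + (X*(-2))*X = -6 + (-2*X)*X = -6 - 2*X**2)
B(L) = 2*(-38 + L)**2 (B(L) = 2*((-6 - 2*4**2) + L)**2 = 2*((-6 - 2*16) + L)**2 = 2*((-6 - 32) + L)**2 = 2*(-38 + L)**2)
B(-1)*h(-1, -1) = (2*(38 - 1*(-1))**2)*(-1) = (2*(38 + 1)**2)*(-1) = (2*39**2)*(-1) = (2*1521)*(-1) = 3042*(-1) = -3042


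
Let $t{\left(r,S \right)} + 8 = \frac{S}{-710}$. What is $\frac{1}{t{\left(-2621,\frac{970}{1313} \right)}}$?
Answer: $- \frac{93223}{745881} \approx -0.12498$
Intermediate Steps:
$t{\left(r,S \right)} = -8 - \frac{S}{710}$ ($t{\left(r,S \right)} = -8 + \frac{S}{-710} = -8 + S \left(- \frac{1}{710}\right) = -8 - \frac{S}{710}$)
$\frac{1}{t{\left(-2621,\frac{970}{1313} \right)}} = \frac{1}{-8 - \frac{970 \cdot \frac{1}{1313}}{710}} = \frac{1}{-8 - \frac{97}{93223}} = \frac{1}{- \frac{745881}{93223}} = - \frac{93223}{745881}$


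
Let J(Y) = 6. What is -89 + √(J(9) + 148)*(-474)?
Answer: -89 - 474*√154 ≈ -5971.2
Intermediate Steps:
-89 + √(J(9) + 148)*(-474) = -89 + √(6 + 148)*(-474) = -89 + √154*(-474) = -89 - 474*√154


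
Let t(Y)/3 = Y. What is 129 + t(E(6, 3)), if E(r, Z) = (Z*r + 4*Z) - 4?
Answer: 207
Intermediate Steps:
E(r, Z) = -4 + 4*Z + Z*r (E(r, Z) = (4*Z + Z*r) - 4 = -4 + 4*Z + Z*r)
t(Y) = 3*Y
129 + t(E(6, 3)) = 129 + 3*(-4 + 4*3 + 3*6) = 129 + 3*(-4 + 12 + 18) = 129 + 3*26 = 129 + 78 = 207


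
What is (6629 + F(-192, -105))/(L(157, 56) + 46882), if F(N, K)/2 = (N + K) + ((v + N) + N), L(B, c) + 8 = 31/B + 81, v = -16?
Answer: 273965/2457322 ≈ 0.11149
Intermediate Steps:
L(B, c) = 73 + 31/B (L(B, c) = -8 + (31/B + 81) = -8 + (81 + 31/B) = 73 + 31/B)
F(N, K) = -32 + 2*K + 6*N (F(N, K) = 2*((N + K) + ((-16 + N) + N)) = 2*((K + N) + (-16 + 2*N)) = 2*(-16 + K + 3*N) = -32 + 2*K + 6*N)
(6629 + F(-192, -105))/(L(157, 56) + 46882) = (6629 + (-32 + 2*(-105) + 6*(-192)))/((73 + 31/157) + 46882) = (6629 + (-32 - 210 - 1152))/((73 + 31*(1/157)) + 46882) = (6629 - 1394)/((73 + 31/157) + 46882) = 5235/(11492/157 + 46882) = 5235/(7371966/157) = 5235*(157/7371966) = 273965/2457322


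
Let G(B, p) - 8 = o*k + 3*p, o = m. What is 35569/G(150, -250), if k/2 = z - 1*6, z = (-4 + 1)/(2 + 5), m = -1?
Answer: -248983/5104 ≈ -48.782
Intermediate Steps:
z = -3/7 ≈ -0.42857
o = -1
k = -90/7 (k = 2*(-3/7 - 1*6) = 2*(-3/7 - 6) = 2*(-45/7) = -90/7 ≈ -12.857)
G(B, p) = 146/7 + 3*p (G(B, p) = 8 + (-1*(-90/7) + 3*p) = 8 + (90/7 + 3*p) = 146/7 + 3*p)
35569/G(150, -250) = 35569/(146/7 + 3*(-250)) = 35569/(146/7 - 750) = 35569/(-5104/7) = 35569*(-7/5104) = -248983/5104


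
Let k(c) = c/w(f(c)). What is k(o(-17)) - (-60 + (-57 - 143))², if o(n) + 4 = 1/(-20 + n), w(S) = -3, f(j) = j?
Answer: -7503451/111 ≈ -67599.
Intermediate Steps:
o(n) = -4 + 1/(-20 + n)
k(c) = -c/3 (k(c) = c/(-3) = c*(-⅓) = -c/3)
k(o(-17)) - (-60 + (-57 - 143))² = -(81 - 4*(-17))/(3*(-20 - 17)) - (-60 + (-57 - 143))² = -(81 + 68)/(3*(-37)) - (-60 - 200)² = -(-1)*149/111 - 1*(-260)² = -⅓*(-149/37) - 1*67600 = 149/111 - 67600 = -7503451/111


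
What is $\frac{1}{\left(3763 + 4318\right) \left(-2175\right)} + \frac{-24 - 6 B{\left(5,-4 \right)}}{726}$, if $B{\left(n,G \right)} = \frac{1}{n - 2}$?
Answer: $- \frac{76163546}{2126717175} \approx -0.035813$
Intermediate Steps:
$B{\left(n,G \right)} = \frac{1}{-2 + n}$
$\frac{1}{\left(3763 + 4318\right) \left(-2175\right)} + \frac{-24 - 6 B{\left(5,-4 \right)}}{726} = \frac{1}{\left(3763 + 4318\right) \left(-2175\right)} + \frac{-24 - \frac{6}{-2 + 5}}{726} = \frac{1}{8081} \left(- \frac{1}{2175}\right) + \left(-24 - \frac{6}{3}\right) \frac{1}{726} = \frac{1}{8081} \left(- \frac{1}{2175}\right) + \left(-24 - 2\right) \frac{1}{726} = - \frac{1}{17576175} + \left(-24 - 2\right) \frac{1}{726} = - \frac{1}{17576175} - \frac{13}{363} = - \frac{76163546}{2126717175}$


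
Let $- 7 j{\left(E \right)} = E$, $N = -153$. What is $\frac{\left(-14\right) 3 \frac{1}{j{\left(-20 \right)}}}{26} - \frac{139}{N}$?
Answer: $\frac{13649}{39780} \approx 0.34311$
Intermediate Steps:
$j{\left(E \right)} = - \frac{E}{7}$
$\frac{\left(-14\right) 3 \frac{1}{j{\left(-20 \right)}}}{26} - \frac{139}{N} = \frac{\left(-14\right) 3 \frac{1}{\left(- \frac{1}{7}\right) \left(-20\right)}}{26} - \frac{139}{-153} = - \frac{42}{\frac{20}{7}} \cdot \frac{1}{26} - - \frac{139}{153} = \left(-42\right) \frac{7}{20} \cdot \frac{1}{26} + \frac{139}{153} = \left(- \frac{147}{10}\right) \frac{1}{26} + \frac{139}{153} = - \frac{147}{260} + \frac{139}{153} = \frac{13649}{39780}$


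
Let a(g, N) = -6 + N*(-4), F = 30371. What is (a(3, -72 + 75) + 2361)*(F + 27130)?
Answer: 134724843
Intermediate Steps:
a(g, N) = -6 - 4*N
(a(3, -72 + 75) + 2361)*(F + 27130) = ((-6 - 4*(-72 + 75)) + 2361)*(30371 + 27130) = ((-6 - 4*3) + 2361)*57501 = ((-6 - 12) + 2361)*57501 = (-18 + 2361)*57501 = 2343*57501 = 134724843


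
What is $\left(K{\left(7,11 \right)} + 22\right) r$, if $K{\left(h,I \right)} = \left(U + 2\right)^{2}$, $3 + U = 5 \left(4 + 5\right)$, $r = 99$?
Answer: $193842$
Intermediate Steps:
$U = 42$ ($U = -3 + 5 \left(4 + 5\right) = -3 + 5 \cdot 9 = -3 + 45 = 42$)
$K{\left(h,I \right)} = 1936$ ($K{\left(h,I \right)} = \left(42 + 2\right)^{2} = 44^{2} = 1936$)
$\left(K{\left(7,11 \right)} + 22\right) r = \left(1936 + 22\right) 99 = 1958 \cdot 99 = 193842$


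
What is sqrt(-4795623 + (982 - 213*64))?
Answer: I*sqrt(4808273) ≈ 2192.8*I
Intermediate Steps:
sqrt(-4795623 + (982 - 213*64)) = sqrt(-4795623 + (982 - 13632)) = sqrt(-4795623 - 12650) = sqrt(-4808273) = I*sqrt(4808273)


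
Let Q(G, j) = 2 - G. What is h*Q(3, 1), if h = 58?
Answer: -58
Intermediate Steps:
h*Q(3, 1) = 58*(2 - 1*3) = 58*(2 - 3) = 58*(-1) = -58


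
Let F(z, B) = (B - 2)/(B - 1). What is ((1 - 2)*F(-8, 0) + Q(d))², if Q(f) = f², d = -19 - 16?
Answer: 1495729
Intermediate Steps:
d = -35
F(z, B) = (-2 + B)/(-1 + B)
((1 - 2)*F(-8, 0) + Q(d))² = ((1 - 2)*((-2 + 0)/(-1 + 0)) + (-35)²)² = (-(-2)/(-1) + 1225)² = (-(-1)*(-2) + 1225)² = (-1*2 + 1225)² = (-2 + 1225)² = 1223² = 1495729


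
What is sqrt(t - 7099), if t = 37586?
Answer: sqrt(30487) ≈ 174.61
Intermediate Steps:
sqrt(t - 7099) = sqrt(37586 - 7099) = sqrt(30487)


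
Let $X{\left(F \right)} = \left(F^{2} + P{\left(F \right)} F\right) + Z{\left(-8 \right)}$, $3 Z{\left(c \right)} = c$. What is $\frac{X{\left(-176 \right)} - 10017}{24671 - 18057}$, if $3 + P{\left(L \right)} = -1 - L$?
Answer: $- \frac{27947}{19842} \approx -1.4085$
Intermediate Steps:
$Z{\left(c \right)} = \frac{c}{3}$
$P{\left(L \right)} = -4 - L$ ($P{\left(L \right)} = -3 - \left(1 + L\right) = -4 - L$)
$X{\left(F \right)} = - \frac{8}{3} + F^{2} + F \left(-4 - F\right)$ ($X{\left(F \right)} = \left(F^{2} + \left(-4 - F\right) F\right) + \frac{1}{3} \left(-8\right) = \left(F^{2} + F \left(-4 - F\right)\right) - \frac{8}{3} = - \frac{8}{3} + F^{2} + F \left(-4 - F\right)$)
$\frac{X{\left(-176 \right)} - 10017}{24671 - 18057} = \frac{\left(- \frac{8}{3} - -704\right) - 10017}{24671 - 18057} = \frac{\left(- \frac{8}{3} + 704\right) - 10017}{6614} = \left(\frac{2104}{3} - 10017\right) \frac{1}{6614} = \left(- \frac{27947}{3}\right) \frac{1}{6614} = - \frac{27947}{19842}$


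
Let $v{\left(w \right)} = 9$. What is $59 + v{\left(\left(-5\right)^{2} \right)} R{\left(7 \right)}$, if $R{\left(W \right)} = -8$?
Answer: $-13$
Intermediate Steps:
$59 + v{\left(\left(-5\right)^{2} \right)} R{\left(7 \right)} = 59 + 9 \left(-8\right) = 59 - 72 = -13$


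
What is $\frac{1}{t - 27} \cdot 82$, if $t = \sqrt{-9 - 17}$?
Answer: $- \frac{2214}{755} - \frac{82 i \sqrt{26}}{755} \approx -2.9324 - 0.5538 i$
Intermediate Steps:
$t = i \sqrt{26}$ ($t = \sqrt{-26} = i \sqrt{26} \approx 5.099 i$)
$\frac{1}{t - 27} \cdot 82 = \frac{1}{i \sqrt{26} - 27} \cdot 82 = \frac{1}{-27 + i \sqrt{26}} \cdot 82 = \frac{82}{-27 + i \sqrt{26}}$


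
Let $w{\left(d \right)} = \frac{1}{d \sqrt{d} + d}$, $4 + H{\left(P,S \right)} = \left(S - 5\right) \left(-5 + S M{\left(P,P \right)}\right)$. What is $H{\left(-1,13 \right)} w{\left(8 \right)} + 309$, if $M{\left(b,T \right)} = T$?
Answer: $\frac{4363}{14} - \frac{37 \sqrt{2}}{7} \approx 304.17$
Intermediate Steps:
$H{\left(P,S \right)} = -4 + \left(-5 + S\right) \left(-5 + P S\right)$ ($H{\left(P,S \right)} = -4 + \left(S - 5\right) \left(-5 + S P\right) = -4 + \left(-5 + S\right) \left(-5 + P S\right)$)
$w{\left(d \right)} = \frac{1}{d + d^{\frac{3}{2}}}$ ($w{\left(d \right)} = \frac{1}{d^{\frac{3}{2}} + d} = \frac{1}{d + d^{\frac{3}{2}}}$)
$H{\left(-1,13 \right)} w{\left(8 \right)} + 309 = \frac{21 - 65 - 13^{2} - \left(-5\right) 13}{8 + 8^{\frac{3}{2}}} + 309 = \frac{21 - 65 - 169 + 65}{8 + 16 \sqrt{2}} + 309 = - \frac{148}{8 + 16 \sqrt{2}} + 309 = 309 - \frac{148}{8 + 16 \sqrt{2}}$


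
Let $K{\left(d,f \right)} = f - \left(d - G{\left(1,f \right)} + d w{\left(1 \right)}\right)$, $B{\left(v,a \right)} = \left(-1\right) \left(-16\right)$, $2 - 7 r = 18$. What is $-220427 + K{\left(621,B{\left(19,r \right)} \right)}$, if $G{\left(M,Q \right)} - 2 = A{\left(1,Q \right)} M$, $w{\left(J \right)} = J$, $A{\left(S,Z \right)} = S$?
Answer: $-221650$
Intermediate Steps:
$r = - \frac{16}{7}$ ($r = \frac{2}{7} - \frac{18}{7} = - \frac{16}{7} \approx -2.2857$)
$G{\left(M,Q \right)} = 2 + M$ ($G{\left(M,Q \right)} = 2 + 1 M = 2 + M$)
$B{\left(v,a \right)} = 16$
$K{\left(d,f \right)} = 3 + f - 2 d$ ($K{\left(d,f \right)} = f - \left(-3 + d + d 1\right) = f - \left(-3 + 2 d\right) = 3 + f - 2 d$)
$-220427 + K{\left(621,B{\left(19,r \right)} \right)} = -220427 + \left(3 + 16 - 1242\right) = -220427 - 1223 = -221650$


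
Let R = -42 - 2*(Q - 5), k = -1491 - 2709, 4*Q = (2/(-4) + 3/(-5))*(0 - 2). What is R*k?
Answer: 139020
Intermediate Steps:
Q = 11/20 (Q = ((2/(-4) + 3/(-5))*(0 - 2))/4 = ((2*(-1/4) + 3*(-1/5))*(-2))/4 = ((-1/2 - 3/5)*(-2))/4 = (-11/10*(-2))/4 = (1/4)*(11/5) = 11/20 ≈ 0.55000)
k = -4200
R = -331/10 (R = -42 - 2*(11/20 - 5) = -42 - 2*(-89)/20 = -42 - 1*(-89/10) = -42 + 89/10 = -331/10 ≈ -33.100)
R*k = -331/10*(-4200) = 139020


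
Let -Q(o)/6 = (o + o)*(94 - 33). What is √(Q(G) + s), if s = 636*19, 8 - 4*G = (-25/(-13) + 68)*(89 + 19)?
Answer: 132*√13507/13 ≈ 1180.1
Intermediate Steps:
G = -24517/13 (G = 2 - (-25/(-13) + 68)*(89 + 19)/4 = 2 - (-25*(-1/13) + 68)*108/4 = 2 - (25/13 + 68)*108/4 = 2 - 909*108/52 = 2 - ¼*98172/13 = 2 - 24543/13 = -24517/13 ≈ -1885.9)
s = 12084
Q(o) = -732*o (Q(o) = -6*(o + o)*(94 - 33) = -6*2*o*61 = -732*o)
√(Q(G) + s) = √(-732*(-24517/13) + 12084) = √(17946444/13 + 12084) = √(18103536/13) = 132*√13507/13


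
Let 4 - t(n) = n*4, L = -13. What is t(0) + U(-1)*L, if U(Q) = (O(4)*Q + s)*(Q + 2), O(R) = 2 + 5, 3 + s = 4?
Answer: 82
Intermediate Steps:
s = 1 (s = -3 + 4 = 1)
O(R) = 7
U(Q) = (1 + 7*Q)*(2 + Q) (U(Q) = (7*Q + 1)*(Q + 2) = (1 + 7*Q)*(2 + Q))
t(n) = 4 - 4*n (t(n) = 4 - n*4 = 4 - 4*n)
t(0) + U(-1)*L = (4 - 4*0) + (2 + 7*(-1)² + 15*(-1))*(-13) = (4 + 0) + (2 + 7*1 - 15)*(-13) = 4 + (2 + 7 - 15)*(-13) = 4 - 6*(-13) = 4 + 78 = 82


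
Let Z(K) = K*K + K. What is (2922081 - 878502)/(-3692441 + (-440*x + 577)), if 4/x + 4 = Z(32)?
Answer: -537461277/970960672 ≈ -0.55354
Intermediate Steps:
Z(K) = K + K² (Z(K) = K² + K = K + K²)
x = 1/263 (x = 4/(-4 + 32*(1 + 32)) = 4/(-4 + 32*33) = 4/(-4 + 1056) = 4/1052 = 4*(1/1052) = 1/263 ≈ 0.0038023)
(2922081 - 878502)/(-3692441 + (-440*x + 577)) = (2922081 - 878502)/(-3692441 + (-440*1/263 + 577)) = 2043579/(-3692441 + (-440/263 + 577)) = 2043579/(-3692441 + 151311/263) = 2043579/(-970960672/263) = 2043579*(-263/970960672) = -537461277/970960672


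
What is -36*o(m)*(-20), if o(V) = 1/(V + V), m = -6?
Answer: -60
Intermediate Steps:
o(V) = 1/(2*V)
-36*o(m)*(-20) = -18/(-6)*(-20) = -18*(-1)/6*(-20) = -36*(-1/12)*(-20) = 3*(-20) = -60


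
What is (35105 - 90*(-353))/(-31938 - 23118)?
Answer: -66875/55056 ≈ -1.2147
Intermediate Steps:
(35105 - 90*(-353))/(-31938 - 23118) = (35105 + 31770)/(-55056) = 66875*(-1/55056) = -66875/55056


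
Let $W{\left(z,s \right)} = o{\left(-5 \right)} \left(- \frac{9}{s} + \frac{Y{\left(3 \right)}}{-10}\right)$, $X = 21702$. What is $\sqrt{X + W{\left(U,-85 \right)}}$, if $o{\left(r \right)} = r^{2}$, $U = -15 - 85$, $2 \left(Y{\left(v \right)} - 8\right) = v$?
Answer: $\frac{\sqrt{25063117}}{34} \approx 147.24$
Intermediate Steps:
$Y{\left(v \right)} = 8 + \frac{v}{2}$
$U = -100$
$W{\left(z,s \right)} = - \frac{95}{4} - \frac{225}{s}$ ($W{\left(z,s \right)} = \left(-5\right)^{2} \left(- \frac{9}{s} + \frac{8 + \frac{1}{2} \cdot 3}{-10}\right) = 25 \left(- \frac{9}{s} + \left(8 + \frac{3}{2}\right) \left(- \frac{1}{10}\right)\right) = 25 \left(- \frac{9}{s} + \frac{19}{2} \left(- \frac{1}{10}\right)\right) = 25 \left(- \frac{9}{s} - \frac{19}{20}\right) = 25 \left(- \frac{19}{20} - \frac{9}{s}\right) = - \frac{95}{4} - \frac{225}{s}$)
$\sqrt{X + W{\left(U,-85 \right)}} = \sqrt{21702 - \left(\frac{95}{4} + \frac{225}{-85}\right)} = \sqrt{21702 - \frac{1435}{68}} = \sqrt{\frac{1474301}{68}} = \frac{\sqrt{25063117}}{34}$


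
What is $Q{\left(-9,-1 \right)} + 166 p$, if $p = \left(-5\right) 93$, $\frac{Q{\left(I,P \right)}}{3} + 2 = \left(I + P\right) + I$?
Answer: $-77253$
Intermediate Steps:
$Q{\left(I,P \right)} = -6 + 3 P + 6 I$ ($Q{\left(I,P \right)} = -6 + 3 \left(\left(I + P\right) + I\right) = -6 + 3 \left(P + 2 I\right) = -6 + \left(3 P + 6 I\right) = -6 + 3 P + 6 I$)
$p = -465$
$Q{\left(-9,-1 \right)} + 166 p = \left(-6 + 3 \left(-1\right) + 6 \left(-9\right)\right) + 166 \left(-465\right) = \left(-6 - 3 - 54\right) - 77190 = -63 - 77190 = -77253$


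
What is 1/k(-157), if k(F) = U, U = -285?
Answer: -1/285 ≈ -0.0035088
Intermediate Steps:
k(F) = -285
1/k(-157) = 1/(-285) = -1/285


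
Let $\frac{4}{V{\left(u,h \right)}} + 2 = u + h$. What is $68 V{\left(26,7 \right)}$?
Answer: $\frac{272}{31} \approx 8.7742$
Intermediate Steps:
$V{\left(u,h \right)} = \frac{4}{-2 + h + u}$ ($V{\left(u,h \right)} = \frac{4}{-2 + \left(u + h\right)} = \frac{4}{-2 + \left(h + u\right)} = \frac{4}{-2 + h + u}$)
$68 V{\left(26,7 \right)} = 68 \frac{4}{-2 + 7 + 26} = 68 \cdot \frac{4}{31} = \frac{272}{31}$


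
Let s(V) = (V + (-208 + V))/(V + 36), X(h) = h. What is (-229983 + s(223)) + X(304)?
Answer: -8498089/37 ≈ -2.2968e+5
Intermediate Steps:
s(V) = (-208 + 2*V)/(36 + V)
(-229983 + s(223)) + X(304) = (-229983 + 2*(-104 + 223)/(36 + 223)) + 304 = (-229983 + 2*119/259) + 304 = (-229983 + 2*(1/259)*119) + 304 = (-229983 + 34/37) + 304 = -8509337/37 + 304 = -8498089/37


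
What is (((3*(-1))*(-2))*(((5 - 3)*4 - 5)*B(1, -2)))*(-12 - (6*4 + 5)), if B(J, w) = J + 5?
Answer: -4428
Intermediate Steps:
B(J, w) = 5 + J
(((3*(-1))*(-2))*(((5 - 3)*4 - 5)*B(1, -2)))*(-12 - (6*4 + 5)) = (((3*(-1))*(-2))*(((5 - 3)*4 - 5)*(5 + 1)))*(-12 - (6*4 + 5)) = ((-3*(-2))*((2*4 - 5)*6))*(-12 - (24 + 5)) = (6*((8 - 5)*6))*(-12 - 1*29) = (6*(3*6))*(-12 - 29) = (6*18)*(-41) = 108*(-41) = -4428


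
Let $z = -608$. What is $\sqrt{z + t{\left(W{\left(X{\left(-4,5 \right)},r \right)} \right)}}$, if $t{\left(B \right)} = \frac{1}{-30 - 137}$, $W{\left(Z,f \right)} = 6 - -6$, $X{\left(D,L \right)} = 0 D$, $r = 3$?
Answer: $\frac{i \sqrt{16956679}}{167} \approx 24.658 i$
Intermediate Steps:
$X{\left(D,L \right)} = 0$
$W{\left(Z,f \right)} = 12$ ($W{\left(Z,f \right)} = 6 + 6 = 12$)
$t{\left(B \right)} = - \frac{1}{167}$ ($t{\left(B \right)} = \frac{1}{-167} = - \frac{1}{167}$)
$\sqrt{z + t{\left(W{\left(X{\left(-4,5 \right)},r \right)} \right)}} = \sqrt{-608 - \frac{1}{167}} = \sqrt{- \frac{101537}{167}} = \frac{i \sqrt{16956679}}{167}$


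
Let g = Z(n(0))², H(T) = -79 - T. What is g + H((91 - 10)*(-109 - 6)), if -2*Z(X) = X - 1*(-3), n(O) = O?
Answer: 36953/4 ≈ 9238.3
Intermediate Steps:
Z(X) = -3/2 - X/2 (Z(X) = -(X - 1*(-3))/2 = -(X + 3)/2 = -(3 + X)/2 = -3/2 - X/2)
g = 9/4 (g = (-3/2 - ½*0)² = (-3/2 + 0)² = (-3/2)² = 9/4 ≈ 2.2500)
g + H((91 - 10)*(-109 - 6)) = 9/4 + (-79 - (91 - 10)*(-109 - 6)) = 9/4 + (-79 - 81*(-115)) = 9/4 + (-79 - 1*(-9315)) = 9/4 + (-79 + 9315) = 9/4 + 9236 = 36953/4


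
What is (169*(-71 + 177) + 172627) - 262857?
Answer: -72316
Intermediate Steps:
(169*(-71 + 177) + 172627) - 262857 = (169*106 + 172627) - 262857 = (17914 + 172627) - 262857 = 190541 - 262857 = -72316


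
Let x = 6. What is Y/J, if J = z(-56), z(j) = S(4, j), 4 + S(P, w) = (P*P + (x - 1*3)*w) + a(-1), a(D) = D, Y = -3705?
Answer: 3705/157 ≈ 23.599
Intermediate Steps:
S(P, w) = -5 + P² + 3*w (S(P, w) = -4 + ((P*P + (6 - 1*3)*w) - 1) = -4 + ((P² + (6 - 3)*w) - 1) = -4 + ((P² + 3*w) - 1) = -4 + (-1 + P² + 3*w) = -5 + P² + 3*w)
z(j) = 11 + 3*j (z(j) = -5 + 4² + 3*j = -5 + 16 + 3*j = 11 + 3*j)
J = -157 (J = 11 + 3*(-56) = 11 - 168 = -157)
Y/J = -3705/(-157) = -3705*(-1/157) = 3705/157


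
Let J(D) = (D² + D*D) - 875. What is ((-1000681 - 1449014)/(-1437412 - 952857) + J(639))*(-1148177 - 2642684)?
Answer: -7391818897881316498/2390269 ≈ -3.0925e+12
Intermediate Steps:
J(D) = -875 + 2*D² (J(D) = (D² + D²) - 875 = 2*D² - 875 = -875 + 2*D²)
((-1000681 - 1449014)/(-1437412 - 952857) + J(639))*(-1148177 - 2642684) = ((-1000681 - 1449014)/(-1437412 - 952857) + (-875 + 2*639²))*(-1148177 - 2642684) = (-2449695/(-2390269) + (-875 + 2*408321))*(-3790861) = (-2449695*(-1/2390269) + (-875 + 816642))*(-3790861) = (2449695/2390269 + 815767)*(-3790861) = (1949905021018/2390269)*(-3790861) = -7391818897881316498/2390269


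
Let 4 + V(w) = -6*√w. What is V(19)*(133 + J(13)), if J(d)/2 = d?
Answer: -636 - 954*√19 ≈ -4794.4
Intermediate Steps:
J(d) = 2*d
V(w) = -4 - 6*√w
V(19)*(133 + J(13)) = (-4 - 6*√19)*(133 + 2*13) = (-4 - 6*√19)*(133 + 26) = (-4 - 6*√19)*159 = -636 - 954*√19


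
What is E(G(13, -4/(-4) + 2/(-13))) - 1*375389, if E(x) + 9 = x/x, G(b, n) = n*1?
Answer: -375397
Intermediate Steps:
G(b, n) = n
E(x) = -8 (E(x) = -9 + x/x = -9 + 1 = -8)
E(G(13, -4/(-4) + 2/(-13))) - 1*375389 = -8 - 1*375389 = -8 - 375389 = -375397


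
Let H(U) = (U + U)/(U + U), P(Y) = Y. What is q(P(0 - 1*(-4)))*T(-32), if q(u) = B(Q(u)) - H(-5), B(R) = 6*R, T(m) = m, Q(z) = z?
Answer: -736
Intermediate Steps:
H(U) = 1 (H(U) = (2*U)/((2*U)) = (2*U)*(1/(2*U)) = 1)
q(u) = -1 + 6*u (q(u) = 6*u - 1*1 = 6*u - 1 = -1 + 6*u)
q(P(0 - 1*(-4)))*T(-32) = (-1 + 6*(0 - 1*(-4)))*(-32) = (-1 + 6*(0 + 4))*(-32) = (-1 + 6*4)*(-32) = (-1 + 24)*(-32) = 23*(-32) = -736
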